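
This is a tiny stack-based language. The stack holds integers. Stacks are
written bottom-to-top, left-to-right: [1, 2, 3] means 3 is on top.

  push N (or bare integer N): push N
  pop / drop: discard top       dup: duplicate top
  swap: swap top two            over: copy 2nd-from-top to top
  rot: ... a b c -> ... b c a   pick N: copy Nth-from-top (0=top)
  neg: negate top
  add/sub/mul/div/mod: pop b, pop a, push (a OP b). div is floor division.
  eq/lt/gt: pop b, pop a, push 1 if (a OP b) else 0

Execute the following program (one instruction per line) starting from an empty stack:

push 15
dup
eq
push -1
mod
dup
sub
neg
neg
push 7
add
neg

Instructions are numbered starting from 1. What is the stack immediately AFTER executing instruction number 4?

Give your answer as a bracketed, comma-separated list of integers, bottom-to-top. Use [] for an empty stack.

Answer: [1, -1]

Derivation:
Step 1 ('push 15'): [15]
Step 2 ('dup'): [15, 15]
Step 3 ('eq'): [1]
Step 4 ('push -1'): [1, -1]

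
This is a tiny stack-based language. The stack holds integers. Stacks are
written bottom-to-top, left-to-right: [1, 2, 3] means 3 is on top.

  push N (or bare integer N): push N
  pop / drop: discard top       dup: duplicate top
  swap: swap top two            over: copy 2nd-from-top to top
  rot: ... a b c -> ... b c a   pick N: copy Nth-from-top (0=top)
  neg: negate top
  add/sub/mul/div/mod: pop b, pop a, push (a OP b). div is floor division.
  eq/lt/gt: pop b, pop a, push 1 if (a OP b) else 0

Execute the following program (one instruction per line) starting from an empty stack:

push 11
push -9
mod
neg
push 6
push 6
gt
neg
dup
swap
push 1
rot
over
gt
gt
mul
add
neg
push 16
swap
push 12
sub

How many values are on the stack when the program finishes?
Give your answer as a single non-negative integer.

Answer: 2

Derivation:
After 'push 11': stack = [11] (depth 1)
After 'push -9': stack = [11, -9] (depth 2)
After 'mod': stack = [-7] (depth 1)
After 'neg': stack = [7] (depth 1)
After 'push 6': stack = [7, 6] (depth 2)
After 'push 6': stack = [7, 6, 6] (depth 3)
After 'gt': stack = [7, 0] (depth 2)
After 'neg': stack = [7, 0] (depth 2)
After 'dup': stack = [7, 0, 0] (depth 3)
After 'swap': stack = [7, 0, 0] (depth 3)
  ...
After 'over': stack = [7, 0, 1, 0, 1] (depth 5)
After 'gt': stack = [7, 0, 1, 0] (depth 4)
After 'gt': stack = [7, 0, 1] (depth 3)
After 'mul': stack = [7, 0] (depth 2)
After 'add': stack = [7] (depth 1)
After 'neg': stack = [-7] (depth 1)
After 'push 16': stack = [-7, 16] (depth 2)
After 'swap': stack = [16, -7] (depth 2)
After 'push 12': stack = [16, -7, 12] (depth 3)
After 'sub': stack = [16, -19] (depth 2)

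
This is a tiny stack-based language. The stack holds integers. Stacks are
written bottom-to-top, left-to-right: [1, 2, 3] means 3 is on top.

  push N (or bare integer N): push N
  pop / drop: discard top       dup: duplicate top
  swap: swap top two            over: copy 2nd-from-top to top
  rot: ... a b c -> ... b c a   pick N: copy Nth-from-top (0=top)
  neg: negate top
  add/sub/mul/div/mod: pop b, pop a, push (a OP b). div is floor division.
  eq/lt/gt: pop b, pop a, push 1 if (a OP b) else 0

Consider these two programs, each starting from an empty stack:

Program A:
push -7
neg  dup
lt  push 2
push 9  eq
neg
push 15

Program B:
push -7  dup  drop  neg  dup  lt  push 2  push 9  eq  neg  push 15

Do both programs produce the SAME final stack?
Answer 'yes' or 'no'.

Answer: yes

Derivation:
Program A trace:
  After 'push -7': [-7]
  After 'neg': [7]
  After 'dup': [7, 7]
  After 'lt': [0]
  After 'push 2': [0, 2]
  After 'push 9': [0, 2, 9]
  After 'eq': [0, 0]
  After 'neg': [0, 0]
  After 'push 15': [0, 0, 15]
Program A final stack: [0, 0, 15]

Program B trace:
  After 'push -7': [-7]
  After 'dup': [-7, -7]
  After 'drop': [-7]
  After 'neg': [7]
  After 'dup': [7, 7]
  After 'lt': [0]
  After 'push 2': [0, 2]
  After 'push 9': [0, 2, 9]
  After 'eq': [0, 0]
  After 'neg': [0, 0]
  After 'push 15': [0, 0, 15]
Program B final stack: [0, 0, 15]
Same: yes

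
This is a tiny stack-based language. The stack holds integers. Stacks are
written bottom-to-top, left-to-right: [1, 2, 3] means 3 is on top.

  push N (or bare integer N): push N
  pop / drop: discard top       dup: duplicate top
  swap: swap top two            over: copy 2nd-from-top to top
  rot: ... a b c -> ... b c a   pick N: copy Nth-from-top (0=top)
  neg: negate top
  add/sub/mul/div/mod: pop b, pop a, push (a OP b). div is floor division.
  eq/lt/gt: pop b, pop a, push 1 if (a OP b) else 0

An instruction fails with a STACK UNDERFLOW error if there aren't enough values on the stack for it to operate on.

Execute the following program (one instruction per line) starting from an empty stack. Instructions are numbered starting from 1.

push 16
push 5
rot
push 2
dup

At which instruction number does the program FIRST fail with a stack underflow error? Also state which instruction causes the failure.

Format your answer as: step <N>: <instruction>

Answer: step 3: rot

Derivation:
Step 1 ('push 16'): stack = [16], depth = 1
Step 2 ('push 5'): stack = [16, 5], depth = 2
Step 3 ('rot'): needs 3 value(s) but depth is 2 — STACK UNDERFLOW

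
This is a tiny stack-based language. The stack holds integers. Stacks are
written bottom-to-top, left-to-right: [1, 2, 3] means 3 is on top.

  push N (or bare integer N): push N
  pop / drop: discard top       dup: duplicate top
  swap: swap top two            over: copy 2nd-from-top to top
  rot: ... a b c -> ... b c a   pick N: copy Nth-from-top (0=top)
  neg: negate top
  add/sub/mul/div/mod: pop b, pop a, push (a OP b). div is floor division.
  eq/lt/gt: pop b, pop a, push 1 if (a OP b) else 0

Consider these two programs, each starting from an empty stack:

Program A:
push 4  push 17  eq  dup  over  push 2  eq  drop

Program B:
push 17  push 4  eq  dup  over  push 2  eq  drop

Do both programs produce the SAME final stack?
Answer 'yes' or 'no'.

Answer: yes

Derivation:
Program A trace:
  After 'push 4': [4]
  After 'push 17': [4, 17]
  After 'eq': [0]
  After 'dup': [0, 0]
  After 'over': [0, 0, 0]
  After 'push 2': [0, 0, 0, 2]
  After 'eq': [0, 0, 0]
  After 'drop': [0, 0]
Program A final stack: [0, 0]

Program B trace:
  After 'push 17': [17]
  After 'push 4': [17, 4]
  After 'eq': [0]
  After 'dup': [0, 0]
  After 'over': [0, 0, 0]
  After 'push 2': [0, 0, 0, 2]
  After 'eq': [0, 0, 0]
  After 'drop': [0, 0]
Program B final stack: [0, 0]
Same: yes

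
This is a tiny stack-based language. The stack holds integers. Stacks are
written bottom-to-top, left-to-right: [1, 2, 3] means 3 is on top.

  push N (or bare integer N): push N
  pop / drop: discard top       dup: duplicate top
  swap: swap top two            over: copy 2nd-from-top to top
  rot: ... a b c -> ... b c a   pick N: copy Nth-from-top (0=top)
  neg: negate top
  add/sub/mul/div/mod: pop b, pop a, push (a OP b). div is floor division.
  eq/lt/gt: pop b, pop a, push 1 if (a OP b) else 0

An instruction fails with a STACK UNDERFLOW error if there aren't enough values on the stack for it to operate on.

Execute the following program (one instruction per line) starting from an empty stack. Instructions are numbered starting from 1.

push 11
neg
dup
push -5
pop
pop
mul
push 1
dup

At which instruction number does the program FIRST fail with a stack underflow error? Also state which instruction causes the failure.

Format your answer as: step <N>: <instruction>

Answer: step 7: mul

Derivation:
Step 1 ('push 11'): stack = [11], depth = 1
Step 2 ('neg'): stack = [-11], depth = 1
Step 3 ('dup'): stack = [-11, -11], depth = 2
Step 4 ('push -5'): stack = [-11, -11, -5], depth = 3
Step 5 ('pop'): stack = [-11, -11], depth = 2
Step 6 ('pop'): stack = [-11], depth = 1
Step 7 ('mul'): needs 2 value(s) but depth is 1 — STACK UNDERFLOW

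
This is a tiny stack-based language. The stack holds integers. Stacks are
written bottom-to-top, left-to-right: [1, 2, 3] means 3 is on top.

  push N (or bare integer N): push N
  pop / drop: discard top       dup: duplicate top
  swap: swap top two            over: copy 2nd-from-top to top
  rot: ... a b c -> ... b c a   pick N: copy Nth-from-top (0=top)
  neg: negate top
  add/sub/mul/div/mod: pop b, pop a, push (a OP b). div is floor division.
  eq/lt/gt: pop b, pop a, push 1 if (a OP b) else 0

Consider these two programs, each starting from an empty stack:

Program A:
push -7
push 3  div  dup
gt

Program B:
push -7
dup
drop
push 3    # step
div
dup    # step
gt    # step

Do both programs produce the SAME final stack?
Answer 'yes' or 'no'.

Program A trace:
  After 'push -7': [-7]
  After 'push 3': [-7, 3]
  After 'div': [-3]
  After 'dup': [-3, -3]
  After 'gt': [0]
Program A final stack: [0]

Program B trace:
  After 'push -7': [-7]
  After 'dup': [-7, -7]
  After 'drop': [-7]
  After 'push 3': [-7, 3]
  After 'div': [-3]
  After 'dup': [-3, -3]
  After 'gt': [0]
Program B final stack: [0]
Same: yes

Answer: yes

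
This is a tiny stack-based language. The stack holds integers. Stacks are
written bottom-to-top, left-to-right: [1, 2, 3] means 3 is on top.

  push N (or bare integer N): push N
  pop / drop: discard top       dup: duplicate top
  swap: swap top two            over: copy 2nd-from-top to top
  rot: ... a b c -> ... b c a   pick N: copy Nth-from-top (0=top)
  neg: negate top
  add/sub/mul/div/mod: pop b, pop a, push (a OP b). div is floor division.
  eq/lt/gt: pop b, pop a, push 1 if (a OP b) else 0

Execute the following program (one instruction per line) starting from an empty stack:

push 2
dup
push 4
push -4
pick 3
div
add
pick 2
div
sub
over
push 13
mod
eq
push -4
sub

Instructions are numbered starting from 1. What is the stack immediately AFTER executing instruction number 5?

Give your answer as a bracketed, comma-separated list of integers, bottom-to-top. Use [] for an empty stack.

Step 1 ('push 2'): [2]
Step 2 ('dup'): [2, 2]
Step 3 ('push 4'): [2, 2, 4]
Step 4 ('push -4'): [2, 2, 4, -4]
Step 5 ('pick 3'): [2, 2, 4, -4, 2]

Answer: [2, 2, 4, -4, 2]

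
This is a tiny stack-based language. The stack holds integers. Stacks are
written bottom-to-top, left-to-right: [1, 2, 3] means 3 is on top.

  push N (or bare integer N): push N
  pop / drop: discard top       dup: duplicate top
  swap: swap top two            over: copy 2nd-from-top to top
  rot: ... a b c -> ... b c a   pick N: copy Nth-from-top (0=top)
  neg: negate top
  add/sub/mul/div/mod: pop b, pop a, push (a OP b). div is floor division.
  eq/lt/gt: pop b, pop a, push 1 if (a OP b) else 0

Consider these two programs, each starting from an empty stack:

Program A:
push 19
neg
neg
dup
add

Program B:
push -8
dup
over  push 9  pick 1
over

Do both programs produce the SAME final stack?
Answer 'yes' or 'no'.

Program A trace:
  After 'push 19': [19]
  After 'neg': [-19]
  After 'neg': [19]
  After 'dup': [19, 19]
  After 'add': [38]
Program A final stack: [38]

Program B trace:
  After 'push -8': [-8]
  After 'dup': [-8, -8]
  After 'over': [-8, -8, -8]
  After 'push 9': [-8, -8, -8, 9]
  After 'pick 1': [-8, -8, -8, 9, -8]
  After 'over': [-8, -8, -8, 9, -8, 9]
Program B final stack: [-8, -8, -8, 9, -8, 9]
Same: no

Answer: no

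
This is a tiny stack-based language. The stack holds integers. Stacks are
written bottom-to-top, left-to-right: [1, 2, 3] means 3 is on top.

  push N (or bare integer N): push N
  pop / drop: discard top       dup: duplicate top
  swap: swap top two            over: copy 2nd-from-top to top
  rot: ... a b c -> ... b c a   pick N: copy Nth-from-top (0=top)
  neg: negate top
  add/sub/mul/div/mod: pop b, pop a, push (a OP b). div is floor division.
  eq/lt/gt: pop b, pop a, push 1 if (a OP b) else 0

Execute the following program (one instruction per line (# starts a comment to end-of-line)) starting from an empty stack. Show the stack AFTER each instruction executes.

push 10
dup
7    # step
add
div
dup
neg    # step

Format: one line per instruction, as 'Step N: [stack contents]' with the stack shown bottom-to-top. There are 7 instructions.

Step 1: [10]
Step 2: [10, 10]
Step 3: [10, 10, 7]
Step 4: [10, 17]
Step 5: [0]
Step 6: [0, 0]
Step 7: [0, 0]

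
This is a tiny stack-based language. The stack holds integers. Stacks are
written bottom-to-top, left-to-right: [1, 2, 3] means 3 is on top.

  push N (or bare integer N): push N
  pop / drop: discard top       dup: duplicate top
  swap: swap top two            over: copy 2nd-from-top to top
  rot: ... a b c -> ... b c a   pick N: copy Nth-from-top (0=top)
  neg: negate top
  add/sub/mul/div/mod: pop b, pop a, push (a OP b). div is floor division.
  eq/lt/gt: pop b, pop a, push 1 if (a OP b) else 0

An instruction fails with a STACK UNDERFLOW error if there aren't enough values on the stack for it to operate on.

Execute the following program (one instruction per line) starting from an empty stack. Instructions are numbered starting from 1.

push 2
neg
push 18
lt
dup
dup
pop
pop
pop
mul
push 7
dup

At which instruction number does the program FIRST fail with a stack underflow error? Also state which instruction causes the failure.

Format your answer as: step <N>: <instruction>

Step 1 ('push 2'): stack = [2], depth = 1
Step 2 ('neg'): stack = [-2], depth = 1
Step 3 ('push 18'): stack = [-2, 18], depth = 2
Step 4 ('lt'): stack = [1], depth = 1
Step 5 ('dup'): stack = [1, 1], depth = 2
Step 6 ('dup'): stack = [1, 1, 1], depth = 3
Step 7 ('pop'): stack = [1, 1], depth = 2
Step 8 ('pop'): stack = [1], depth = 1
Step 9 ('pop'): stack = [], depth = 0
Step 10 ('mul'): needs 2 value(s) but depth is 0 — STACK UNDERFLOW

Answer: step 10: mul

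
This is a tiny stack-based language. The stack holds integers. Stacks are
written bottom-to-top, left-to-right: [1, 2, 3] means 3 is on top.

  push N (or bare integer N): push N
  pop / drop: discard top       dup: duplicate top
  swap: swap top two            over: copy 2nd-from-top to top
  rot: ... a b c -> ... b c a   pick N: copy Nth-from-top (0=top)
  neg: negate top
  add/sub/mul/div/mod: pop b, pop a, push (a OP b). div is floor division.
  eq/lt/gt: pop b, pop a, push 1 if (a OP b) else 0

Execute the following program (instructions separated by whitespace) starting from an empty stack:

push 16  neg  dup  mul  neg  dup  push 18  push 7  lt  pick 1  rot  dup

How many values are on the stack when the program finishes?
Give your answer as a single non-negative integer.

Answer: 5

Derivation:
After 'push 16': stack = [16] (depth 1)
After 'neg': stack = [-16] (depth 1)
After 'dup': stack = [-16, -16] (depth 2)
After 'mul': stack = [256] (depth 1)
After 'neg': stack = [-256] (depth 1)
After 'dup': stack = [-256, -256] (depth 2)
After 'push 18': stack = [-256, -256, 18] (depth 3)
After 'push 7': stack = [-256, -256, 18, 7] (depth 4)
After 'lt': stack = [-256, -256, 0] (depth 3)
After 'pick 1': stack = [-256, -256, 0, -256] (depth 4)
After 'rot': stack = [-256, 0, -256, -256] (depth 4)
After 'dup': stack = [-256, 0, -256, -256, -256] (depth 5)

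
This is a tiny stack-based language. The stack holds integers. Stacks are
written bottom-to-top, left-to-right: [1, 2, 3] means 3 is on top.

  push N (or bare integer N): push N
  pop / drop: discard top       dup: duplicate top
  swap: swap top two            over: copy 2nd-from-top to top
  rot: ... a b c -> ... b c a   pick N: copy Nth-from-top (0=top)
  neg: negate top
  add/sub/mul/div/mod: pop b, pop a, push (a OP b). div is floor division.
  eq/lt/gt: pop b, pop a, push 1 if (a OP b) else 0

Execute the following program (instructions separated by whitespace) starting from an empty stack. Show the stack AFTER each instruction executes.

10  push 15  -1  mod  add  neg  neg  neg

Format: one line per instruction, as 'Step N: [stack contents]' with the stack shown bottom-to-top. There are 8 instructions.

Step 1: [10]
Step 2: [10, 15]
Step 3: [10, 15, -1]
Step 4: [10, 0]
Step 5: [10]
Step 6: [-10]
Step 7: [10]
Step 8: [-10]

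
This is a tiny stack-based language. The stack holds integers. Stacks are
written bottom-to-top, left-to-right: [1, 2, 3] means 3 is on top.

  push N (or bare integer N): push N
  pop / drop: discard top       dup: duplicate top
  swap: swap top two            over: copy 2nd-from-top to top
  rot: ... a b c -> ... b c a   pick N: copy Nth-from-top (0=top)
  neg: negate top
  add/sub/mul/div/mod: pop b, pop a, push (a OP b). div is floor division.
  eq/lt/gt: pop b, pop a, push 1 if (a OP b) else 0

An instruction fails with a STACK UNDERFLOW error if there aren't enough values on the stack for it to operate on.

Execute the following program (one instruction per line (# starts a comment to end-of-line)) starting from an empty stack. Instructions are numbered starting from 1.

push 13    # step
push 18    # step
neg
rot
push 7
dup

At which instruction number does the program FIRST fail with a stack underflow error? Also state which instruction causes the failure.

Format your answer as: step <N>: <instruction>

Answer: step 4: rot

Derivation:
Step 1 ('push 13'): stack = [13], depth = 1
Step 2 ('push 18'): stack = [13, 18], depth = 2
Step 3 ('neg'): stack = [13, -18], depth = 2
Step 4 ('rot'): needs 3 value(s) but depth is 2 — STACK UNDERFLOW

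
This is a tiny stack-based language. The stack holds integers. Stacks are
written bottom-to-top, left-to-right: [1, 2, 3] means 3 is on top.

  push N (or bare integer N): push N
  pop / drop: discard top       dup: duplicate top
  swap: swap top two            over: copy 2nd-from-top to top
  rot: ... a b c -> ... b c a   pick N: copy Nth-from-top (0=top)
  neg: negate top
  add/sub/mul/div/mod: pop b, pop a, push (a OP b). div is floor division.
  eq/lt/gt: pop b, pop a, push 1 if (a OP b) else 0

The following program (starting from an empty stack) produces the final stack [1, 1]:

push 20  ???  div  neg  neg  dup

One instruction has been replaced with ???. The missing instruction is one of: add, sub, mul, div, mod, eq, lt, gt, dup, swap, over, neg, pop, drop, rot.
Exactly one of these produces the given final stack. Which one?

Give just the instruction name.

Stack before ???: [20]
Stack after ???:  [20, 20]
The instruction that transforms [20] -> [20, 20] is: dup

Answer: dup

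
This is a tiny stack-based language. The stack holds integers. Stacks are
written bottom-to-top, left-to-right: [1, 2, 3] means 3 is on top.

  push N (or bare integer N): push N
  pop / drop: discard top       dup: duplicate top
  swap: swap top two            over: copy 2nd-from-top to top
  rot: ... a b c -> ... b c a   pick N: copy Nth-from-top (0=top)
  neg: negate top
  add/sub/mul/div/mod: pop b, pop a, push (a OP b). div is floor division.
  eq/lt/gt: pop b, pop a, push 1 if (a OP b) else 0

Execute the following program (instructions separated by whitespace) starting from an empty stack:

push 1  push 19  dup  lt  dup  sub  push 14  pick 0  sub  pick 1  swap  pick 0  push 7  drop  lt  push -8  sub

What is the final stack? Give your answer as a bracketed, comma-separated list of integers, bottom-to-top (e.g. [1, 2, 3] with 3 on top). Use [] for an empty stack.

Answer: [1, 0, 0, 8]

Derivation:
After 'push 1': [1]
After 'push 19': [1, 19]
After 'dup': [1, 19, 19]
After 'lt': [1, 0]
After 'dup': [1, 0, 0]
After 'sub': [1, 0]
After 'push 14': [1, 0, 14]
After 'pick 0': [1, 0, 14, 14]
After 'sub': [1, 0, 0]
After 'pick 1': [1, 0, 0, 0]
After 'swap': [1, 0, 0, 0]
After 'pick 0': [1, 0, 0, 0, 0]
After 'push 7': [1, 0, 0, 0, 0, 7]
After 'drop': [1, 0, 0, 0, 0]
After 'lt': [1, 0, 0, 0]
After 'push -8': [1, 0, 0, 0, -8]
After 'sub': [1, 0, 0, 8]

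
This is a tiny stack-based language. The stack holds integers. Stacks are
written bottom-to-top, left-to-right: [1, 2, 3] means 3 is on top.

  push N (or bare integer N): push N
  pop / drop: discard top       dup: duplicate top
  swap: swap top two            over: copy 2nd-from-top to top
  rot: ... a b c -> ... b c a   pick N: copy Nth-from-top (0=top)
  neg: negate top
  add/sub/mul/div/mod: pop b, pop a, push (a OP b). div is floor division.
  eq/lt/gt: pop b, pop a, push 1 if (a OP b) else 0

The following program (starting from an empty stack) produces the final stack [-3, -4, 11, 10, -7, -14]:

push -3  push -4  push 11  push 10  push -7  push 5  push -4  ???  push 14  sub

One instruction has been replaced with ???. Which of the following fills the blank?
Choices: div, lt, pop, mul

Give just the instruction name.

Answer: lt

Derivation:
Stack before ???: [-3, -4, 11, 10, -7, 5, -4]
Stack after ???:  [-3, -4, 11, 10, -7, 0]
Checking each choice:
  div: produces [-3, -4, 11, 10, -7, -16]
  lt: MATCH
  pop: produces [-3, -4, 11, 10, -7, -9]
  mul: produces [-3, -4, 11, 10, -7, -34]


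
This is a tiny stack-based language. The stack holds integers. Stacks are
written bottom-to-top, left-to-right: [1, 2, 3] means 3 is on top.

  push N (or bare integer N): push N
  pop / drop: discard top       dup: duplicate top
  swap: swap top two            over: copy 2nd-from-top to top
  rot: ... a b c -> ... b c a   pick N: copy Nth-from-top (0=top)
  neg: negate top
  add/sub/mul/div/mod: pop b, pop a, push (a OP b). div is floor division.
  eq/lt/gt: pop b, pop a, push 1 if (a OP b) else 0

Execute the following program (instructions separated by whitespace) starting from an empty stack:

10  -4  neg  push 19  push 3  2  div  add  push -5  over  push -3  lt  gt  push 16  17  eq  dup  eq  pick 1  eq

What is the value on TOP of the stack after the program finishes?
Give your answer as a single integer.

Answer: 0

Derivation:
After 'push 10': [10]
After 'push -4': [10, -4]
After 'neg': [10, 4]
After 'push 19': [10, 4, 19]
After 'push 3': [10, 4, 19, 3]
After 'push 2': [10, 4, 19, 3, 2]
After 'div': [10, 4, 19, 1]
After 'add': [10, 4, 20]
After 'push -5': [10, 4, 20, -5]
After 'over': [10, 4, 20, -5, 20]
After 'push -3': [10, 4, 20, -5, 20, -3]
After 'lt': [10, 4, 20, -5, 0]
After 'gt': [10, 4, 20, 0]
After 'push 16': [10, 4, 20, 0, 16]
After 'push 17': [10, 4, 20, 0, 16, 17]
After 'eq': [10, 4, 20, 0, 0]
After 'dup': [10, 4, 20, 0, 0, 0]
After 'eq': [10, 4, 20, 0, 1]
After 'pick 1': [10, 4, 20, 0, 1, 0]
After 'eq': [10, 4, 20, 0, 0]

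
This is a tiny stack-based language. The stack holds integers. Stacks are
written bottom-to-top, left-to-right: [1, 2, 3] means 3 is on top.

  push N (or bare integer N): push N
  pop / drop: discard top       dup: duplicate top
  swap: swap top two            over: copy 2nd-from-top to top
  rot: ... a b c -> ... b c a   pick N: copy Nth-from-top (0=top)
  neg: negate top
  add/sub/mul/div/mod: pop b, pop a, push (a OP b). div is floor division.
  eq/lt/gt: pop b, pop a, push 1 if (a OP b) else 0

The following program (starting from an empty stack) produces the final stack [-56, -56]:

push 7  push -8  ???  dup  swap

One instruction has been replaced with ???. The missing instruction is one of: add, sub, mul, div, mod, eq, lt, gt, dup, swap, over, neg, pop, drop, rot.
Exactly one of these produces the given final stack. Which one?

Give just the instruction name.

Stack before ???: [7, -8]
Stack after ???:  [-56]
The instruction that transforms [7, -8] -> [-56] is: mul

Answer: mul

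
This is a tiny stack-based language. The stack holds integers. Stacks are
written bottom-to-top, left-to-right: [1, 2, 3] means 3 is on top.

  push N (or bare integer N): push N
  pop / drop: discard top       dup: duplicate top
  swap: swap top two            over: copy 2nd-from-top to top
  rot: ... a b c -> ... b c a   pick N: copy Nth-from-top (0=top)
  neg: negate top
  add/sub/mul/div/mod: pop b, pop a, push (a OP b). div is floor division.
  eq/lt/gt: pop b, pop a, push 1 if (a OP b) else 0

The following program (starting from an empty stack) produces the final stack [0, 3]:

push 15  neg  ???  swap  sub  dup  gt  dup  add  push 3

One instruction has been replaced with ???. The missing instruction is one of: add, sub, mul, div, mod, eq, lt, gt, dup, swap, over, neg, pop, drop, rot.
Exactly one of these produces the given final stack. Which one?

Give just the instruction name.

Stack before ???: [-15]
Stack after ???:  [-15, -15]
The instruction that transforms [-15] -> [-15, -15] is: dup

Answer: dup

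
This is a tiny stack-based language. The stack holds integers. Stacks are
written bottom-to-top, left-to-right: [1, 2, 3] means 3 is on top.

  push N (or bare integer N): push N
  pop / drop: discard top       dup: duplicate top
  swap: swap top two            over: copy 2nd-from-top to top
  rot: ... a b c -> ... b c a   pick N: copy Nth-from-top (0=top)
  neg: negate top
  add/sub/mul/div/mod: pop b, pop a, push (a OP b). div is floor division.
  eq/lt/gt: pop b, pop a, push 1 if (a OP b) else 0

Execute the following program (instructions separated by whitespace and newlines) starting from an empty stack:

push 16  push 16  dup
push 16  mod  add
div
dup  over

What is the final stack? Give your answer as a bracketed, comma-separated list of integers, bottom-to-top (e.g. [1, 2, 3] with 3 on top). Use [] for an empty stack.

Answer: [1, 1, 1]

Derivation:
After 'push 16': [16]
After 'push 16': [16, 16]
After 'dup': [16, 16, 16]
After 'push 16': [16, 16, 16, 16]
After 'mod': [16, 16, 0]
After 'add': [16, 16]
After 'div': [1]
After 'dup': [1, 1]
After 'over': [1, 1, 1]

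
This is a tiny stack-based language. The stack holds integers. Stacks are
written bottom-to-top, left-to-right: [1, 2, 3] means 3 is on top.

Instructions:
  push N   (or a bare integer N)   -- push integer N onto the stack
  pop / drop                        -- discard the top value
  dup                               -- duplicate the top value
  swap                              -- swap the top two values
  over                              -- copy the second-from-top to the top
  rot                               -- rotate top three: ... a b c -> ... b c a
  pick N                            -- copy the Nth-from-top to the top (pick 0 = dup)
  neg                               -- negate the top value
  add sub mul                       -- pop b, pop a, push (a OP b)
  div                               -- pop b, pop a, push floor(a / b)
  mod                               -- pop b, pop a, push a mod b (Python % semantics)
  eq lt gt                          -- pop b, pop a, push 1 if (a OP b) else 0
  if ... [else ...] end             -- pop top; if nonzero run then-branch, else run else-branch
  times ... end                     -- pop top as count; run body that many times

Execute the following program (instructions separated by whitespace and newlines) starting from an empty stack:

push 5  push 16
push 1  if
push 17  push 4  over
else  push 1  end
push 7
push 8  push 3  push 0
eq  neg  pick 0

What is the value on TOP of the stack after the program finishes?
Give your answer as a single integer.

Answer: 0

Derivation:
After 'push 5': [5]
After 'push 16': [5, 16]
After 'push 1': [5, 16, 1]
After 'if': [5, 16]
After 'push 17': [5, 16, 17]
After 'push 4': [5, 16, 17, 4]
After 'over': [5, 16, 17, 4, 17]
After 'push 7': [5, 16, 17, 4, 17, 7]
After 'push 8': [5, 16, 17, 4, 17, 7, 8]
After 'push 3': [5, 16, 17, 4, 17, 7, 8, 3]
After 'push 0': [5, 16, 17, 4, 17, 7, 8, 3, 0]
After 'eq': [5, 16, 17, 4, 17, 7, 8, 0]
After 'neg': [5, 16, 17, 4, 17, 7, 8, 0]
After 'pick 0': [5, 16, 17, 4, 17, 7, 8, 0, 0]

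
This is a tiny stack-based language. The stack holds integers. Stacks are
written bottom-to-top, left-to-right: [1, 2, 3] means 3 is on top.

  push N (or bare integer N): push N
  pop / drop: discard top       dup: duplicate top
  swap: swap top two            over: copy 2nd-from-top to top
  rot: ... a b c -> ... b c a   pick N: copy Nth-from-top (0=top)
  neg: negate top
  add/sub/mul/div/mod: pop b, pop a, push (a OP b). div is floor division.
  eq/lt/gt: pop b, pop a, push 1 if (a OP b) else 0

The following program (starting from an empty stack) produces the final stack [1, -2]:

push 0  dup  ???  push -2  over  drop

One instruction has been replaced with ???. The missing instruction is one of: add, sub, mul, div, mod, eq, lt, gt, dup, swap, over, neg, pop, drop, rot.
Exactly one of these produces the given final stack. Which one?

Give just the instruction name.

Answer: eq

Derivation:
Stack before ???: [0, 0]
Stack after ???:  [1]
The instruction that transforms [0, 0] -> [1] is: eq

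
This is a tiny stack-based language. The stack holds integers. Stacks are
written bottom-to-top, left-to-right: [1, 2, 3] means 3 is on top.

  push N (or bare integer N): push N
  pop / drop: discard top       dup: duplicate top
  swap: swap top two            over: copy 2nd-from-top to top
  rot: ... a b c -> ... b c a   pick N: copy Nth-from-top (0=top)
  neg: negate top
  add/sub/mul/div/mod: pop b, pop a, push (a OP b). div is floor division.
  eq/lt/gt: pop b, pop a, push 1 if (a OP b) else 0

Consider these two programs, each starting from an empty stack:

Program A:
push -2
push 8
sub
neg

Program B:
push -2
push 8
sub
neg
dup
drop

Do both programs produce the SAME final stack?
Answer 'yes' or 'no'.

Answer: yes

Derivation:
Program A trace:
  After 'push -2': [-2]
  After 'push 8': [-2, 8]
  After 'sub': [-10]
  After 'neg': [10]
Program A final stack: [10]

Program B trace:
  After 'push -2': [-2]
  After 'push 8': [-2, 8]
  After 'sub': [-10]
  After 'neg': [10]
  After 'dup': [10, 10]
  After 'drop': [10]
Program B final stack: [10]
Same: yes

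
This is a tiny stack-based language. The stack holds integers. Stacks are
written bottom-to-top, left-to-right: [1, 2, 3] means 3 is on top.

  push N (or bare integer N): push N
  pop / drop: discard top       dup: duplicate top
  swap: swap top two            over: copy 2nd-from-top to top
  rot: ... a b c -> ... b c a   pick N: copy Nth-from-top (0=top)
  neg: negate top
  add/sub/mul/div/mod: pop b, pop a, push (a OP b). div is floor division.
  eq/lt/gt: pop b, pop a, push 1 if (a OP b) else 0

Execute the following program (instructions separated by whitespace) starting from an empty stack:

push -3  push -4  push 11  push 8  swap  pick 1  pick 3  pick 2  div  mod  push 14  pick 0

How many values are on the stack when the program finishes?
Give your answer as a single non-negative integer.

Answer: 7

Derivation:
After 'push -3': stack = [-3] (depth 1)
After 'push -4': stack = [-3, -4] (depth 2)
After 'push 11': stack = [-3, -4, 11] (depth 3)
After 'push 8': stack = [-3, -4, 11, 8] (depth 4)
After 'swap': stack = [-3, -4, 8, 11] (depth 4)
After 'pick 1': stack = [-3, -4, 8, 11, 8] (depth 5)
After 'pick 3': stack = [-3, -4, 8, 11, 8, -4] (depth 6)
After 'pick 2': stack = [-3, -4, 8, 11, 8, -4, 11] (depth 7)
After 'div': stack = [-3, -4, 8, 11, 8, -1] (depth 6)
After 'mod': stack = [-3, -4, 8, 11, 0] (depth 5)
After 'push 14': stack = [-3, -4, 8, 11, 0, 14] (depth 6)
After 'pick 0': stack = [-3, -4, 8, 11, 0, 14, 14] (depth 7)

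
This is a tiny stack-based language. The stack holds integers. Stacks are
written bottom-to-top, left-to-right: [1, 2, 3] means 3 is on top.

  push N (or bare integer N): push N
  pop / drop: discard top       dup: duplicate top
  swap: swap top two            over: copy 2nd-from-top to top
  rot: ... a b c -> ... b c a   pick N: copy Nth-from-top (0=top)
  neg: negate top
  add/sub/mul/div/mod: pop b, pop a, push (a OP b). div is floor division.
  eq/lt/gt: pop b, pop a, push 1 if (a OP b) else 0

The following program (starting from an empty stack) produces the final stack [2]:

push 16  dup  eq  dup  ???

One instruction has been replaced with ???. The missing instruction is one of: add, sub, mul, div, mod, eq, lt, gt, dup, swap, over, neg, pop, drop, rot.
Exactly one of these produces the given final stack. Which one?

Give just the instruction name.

Stack before ???: [1, 1]
Stack after ???:  [2]
The instruction that transforms [1, 1] -> [2] is: add

Answer: add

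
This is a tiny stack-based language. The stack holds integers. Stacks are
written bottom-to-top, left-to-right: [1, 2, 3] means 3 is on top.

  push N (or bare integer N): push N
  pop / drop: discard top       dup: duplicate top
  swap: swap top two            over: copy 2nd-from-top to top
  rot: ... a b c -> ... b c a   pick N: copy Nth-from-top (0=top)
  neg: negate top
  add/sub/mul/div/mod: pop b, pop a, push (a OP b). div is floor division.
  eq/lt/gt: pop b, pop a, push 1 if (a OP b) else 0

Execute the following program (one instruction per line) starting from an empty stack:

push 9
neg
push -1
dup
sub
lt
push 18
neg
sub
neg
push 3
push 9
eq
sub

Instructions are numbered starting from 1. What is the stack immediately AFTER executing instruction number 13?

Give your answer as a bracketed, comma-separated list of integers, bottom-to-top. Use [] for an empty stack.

Answer: [-19, 0]

Derivation:
Step 1 ('push 9'): [9]
Step 2 ('neg'): [-9]
Step 3 ('push -1'): [-9, -1]
Step 4 ('dup'): [-9, -1, -1]
Step 5 ('sub'): [-9, 0]
Step 6 ('lt'): [1]
Step 7 ('push 18'): [1, 18]
Step 8 ('neg'): [1, -18]
Step 9 ('sub'): [19]
Step 10 ('neg'): [-19]
Step 11 ('push 3'): [-19, 3]
Step 12 ('push 9'): [-19, 3, 9]
Step 13 ('eq'): [-19, 0]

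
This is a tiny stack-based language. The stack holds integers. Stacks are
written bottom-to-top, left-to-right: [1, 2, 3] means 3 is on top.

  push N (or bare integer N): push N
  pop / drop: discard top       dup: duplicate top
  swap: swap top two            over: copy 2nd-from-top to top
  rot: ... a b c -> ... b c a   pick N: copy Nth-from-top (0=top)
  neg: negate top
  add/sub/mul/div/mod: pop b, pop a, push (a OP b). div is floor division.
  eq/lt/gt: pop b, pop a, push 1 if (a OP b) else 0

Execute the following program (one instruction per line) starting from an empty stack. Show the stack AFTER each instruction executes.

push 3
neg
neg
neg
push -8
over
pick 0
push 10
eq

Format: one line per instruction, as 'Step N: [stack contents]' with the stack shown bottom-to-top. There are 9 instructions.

Step 1: [3]
Step 2: [-3]
Step 3: [3]
Step 4: [-3]
Step 5: [-3, -8]
Step 6: [-3, -8, -3]
Step 7: [-3, -8, -3, -3]
Step 8: [-3, -8, -3, -3, 10]
Step 9: [-3, -8, -3, 0]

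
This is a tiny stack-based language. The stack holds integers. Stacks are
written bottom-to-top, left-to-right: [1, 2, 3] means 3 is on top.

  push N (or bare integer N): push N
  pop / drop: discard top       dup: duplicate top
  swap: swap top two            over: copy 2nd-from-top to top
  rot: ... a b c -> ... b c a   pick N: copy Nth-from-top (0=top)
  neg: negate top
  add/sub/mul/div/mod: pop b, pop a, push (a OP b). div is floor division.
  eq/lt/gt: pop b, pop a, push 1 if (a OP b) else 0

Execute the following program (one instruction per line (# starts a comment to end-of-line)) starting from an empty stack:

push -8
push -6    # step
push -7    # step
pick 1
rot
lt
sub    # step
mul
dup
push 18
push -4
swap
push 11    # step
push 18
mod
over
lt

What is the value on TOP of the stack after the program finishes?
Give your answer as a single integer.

After 'push -8': [-8]
After 'push -6': [-8, -6]
After 'push -7': [-8, -6, -7]
After 'pick 1': [-8, -6, -7, -6]
After 'rot': [-8, -7, -6, -6]
After 'lt': [-8, -7, 0]
After 'sub': [-8, -7]
After 'mul': [56]
After 'dup': [56, 56]
After 'push 18': [56, 56, 18]
After 'push -4': [56, 56, 18, -4]
After 'swap': [56, 56, -4, 18]
After 'push 11': [56, 56, -4, 18, 11]
After 'push 18': [56, 56, -4, 18, 11, 18]
After 'mod': [56, 56, -4, 18, 11]
After 'over': [56, 56, -4, 18, 11, 18]
After 'lt': [56, 56, -4, 18, 1]

Answer: 1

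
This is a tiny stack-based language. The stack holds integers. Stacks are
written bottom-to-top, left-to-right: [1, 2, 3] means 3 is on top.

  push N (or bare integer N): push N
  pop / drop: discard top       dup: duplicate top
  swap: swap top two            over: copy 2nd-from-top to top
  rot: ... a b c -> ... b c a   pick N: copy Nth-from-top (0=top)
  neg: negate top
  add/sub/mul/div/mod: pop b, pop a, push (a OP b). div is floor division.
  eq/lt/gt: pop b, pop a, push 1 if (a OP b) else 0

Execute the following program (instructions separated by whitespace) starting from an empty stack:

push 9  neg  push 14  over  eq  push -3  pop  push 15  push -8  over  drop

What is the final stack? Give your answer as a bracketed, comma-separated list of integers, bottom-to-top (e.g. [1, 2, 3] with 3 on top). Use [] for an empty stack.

Answer: [-9, 0, 15, -8]

Derivation:
After 'push 9': [9]
After 'neg': [-9]
After 'push 14': [-9, 14]
After 'over': [-9, 14, -9]
After 'eq': [-9, 0]
After 'push -3': [-9, 0, -3]
After 'pop': [-9, 0]
After 'push 15': [-9, 0, 15]
After 'push -8': [-9, 0, 15, -8]
After 'over': [-9, 0, 15, -8, 15]
After 'drop': [-9, 0, 15, -8]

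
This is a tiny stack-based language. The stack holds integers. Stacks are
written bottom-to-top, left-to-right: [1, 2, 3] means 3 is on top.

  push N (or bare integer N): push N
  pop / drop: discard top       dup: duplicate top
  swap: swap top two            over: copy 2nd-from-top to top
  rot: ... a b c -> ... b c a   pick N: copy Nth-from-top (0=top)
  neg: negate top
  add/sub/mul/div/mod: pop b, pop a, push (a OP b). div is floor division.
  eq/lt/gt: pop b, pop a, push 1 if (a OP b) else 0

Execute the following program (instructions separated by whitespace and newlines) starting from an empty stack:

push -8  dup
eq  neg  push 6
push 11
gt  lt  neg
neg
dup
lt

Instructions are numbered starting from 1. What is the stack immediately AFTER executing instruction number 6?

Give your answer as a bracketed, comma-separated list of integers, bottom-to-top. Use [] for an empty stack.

Step 1 ('push -8'): [-8]
Step 2 ('dup'): [-8, -8]
Step 3 ('eq'): [1]
Step 4 ('neg'): [-1]
Step 5 ('push 6'): [-1, 6]
Step 6 ('push 11'): [-1, 6, 11]

Answer: [-1, 6, 11]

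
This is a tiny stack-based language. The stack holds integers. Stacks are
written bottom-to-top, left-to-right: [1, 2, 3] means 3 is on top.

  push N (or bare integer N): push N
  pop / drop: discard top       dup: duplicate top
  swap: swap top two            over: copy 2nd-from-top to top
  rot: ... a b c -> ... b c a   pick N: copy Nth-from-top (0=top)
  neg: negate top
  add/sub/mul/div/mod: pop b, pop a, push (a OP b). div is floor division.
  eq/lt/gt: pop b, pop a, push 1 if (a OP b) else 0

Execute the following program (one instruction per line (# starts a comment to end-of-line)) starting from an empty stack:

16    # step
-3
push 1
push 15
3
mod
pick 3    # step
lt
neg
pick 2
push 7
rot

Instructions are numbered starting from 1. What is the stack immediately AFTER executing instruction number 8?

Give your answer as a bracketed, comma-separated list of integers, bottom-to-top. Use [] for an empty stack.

Step 1 ('16'): [16]
Step 2 ('-3'): [16, -3]
Step 3 ('push 1'): [16, -3, 1]
Step 4 ('push 15'): [16, -3, 1, 15]
Step 5 ('3'): [16, -3, 1, 15, 3]
Step 6 ('mod'): [16, -3, 1, 0]
Step 7 ('pick 3'): [16, -3, 1, 0, 16]
Step 8 ('lt'): [16, -3, 1, 1]

Answer: [16, -3, 1, 1]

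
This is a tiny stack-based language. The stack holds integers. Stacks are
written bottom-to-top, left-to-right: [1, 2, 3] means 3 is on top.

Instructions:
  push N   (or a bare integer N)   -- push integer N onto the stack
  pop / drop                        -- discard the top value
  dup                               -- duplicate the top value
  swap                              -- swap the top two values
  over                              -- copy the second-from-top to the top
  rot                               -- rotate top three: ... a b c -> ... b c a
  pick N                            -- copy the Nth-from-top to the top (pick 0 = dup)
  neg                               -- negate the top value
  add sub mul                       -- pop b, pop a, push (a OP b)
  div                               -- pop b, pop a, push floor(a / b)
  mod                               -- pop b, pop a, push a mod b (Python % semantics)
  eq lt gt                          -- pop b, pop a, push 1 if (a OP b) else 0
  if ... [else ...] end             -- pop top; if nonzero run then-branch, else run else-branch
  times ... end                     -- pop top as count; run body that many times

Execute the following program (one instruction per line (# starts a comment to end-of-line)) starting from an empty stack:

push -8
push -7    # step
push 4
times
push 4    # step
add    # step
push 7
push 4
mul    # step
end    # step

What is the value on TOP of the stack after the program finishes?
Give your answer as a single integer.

Answer: 28

Derivation:
After 'push -8': [-8]
After 'push -7': [-8, -7]
After 'push 4': [-8, -7, 4]
After 'times': [-8, -7]
After 'push 4': [-8, -7, 4]
After 'add': [-8, -3]
After 'push 7': [-8, -3, 7]
After 'push 4': [-8, -3, 7, 4]
After 'mul': [-8, -3, 28]
After 'push 4': [-8, -3, 28, 4]
  ...
After 'push 4': [-8, -3, 32, 28, 4]
After 'add': [-8, -3, 32, 32]
After 'push 7': [-8, -3, 32, 32, 7]
After 'push 4': [-8, -3, 32, 32, 7, 4]
After 'mul': [-8, -3, 32, 32, 28]
After 'push 4': [-8, -3, 32, 32, 28, 4]
After 'add': [-8, -3, 32, 32, 32]
After 'push 7': [-8, -3, 32, 32, 32, 7]
After 'push 4': [-8, -3, 32, 32, 32, 7, 4]
After 'mul': [-8, -3, 32, 32, 32, 28]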